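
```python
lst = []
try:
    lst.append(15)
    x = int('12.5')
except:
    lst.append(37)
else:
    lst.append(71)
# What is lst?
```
[15, 37]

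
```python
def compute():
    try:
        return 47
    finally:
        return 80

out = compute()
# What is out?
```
80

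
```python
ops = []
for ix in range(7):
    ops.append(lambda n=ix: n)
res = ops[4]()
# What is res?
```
4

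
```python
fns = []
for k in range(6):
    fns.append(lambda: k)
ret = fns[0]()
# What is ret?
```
5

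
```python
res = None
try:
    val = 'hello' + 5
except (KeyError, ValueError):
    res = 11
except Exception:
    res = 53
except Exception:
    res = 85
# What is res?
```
53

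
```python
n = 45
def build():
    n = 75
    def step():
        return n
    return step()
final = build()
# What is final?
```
75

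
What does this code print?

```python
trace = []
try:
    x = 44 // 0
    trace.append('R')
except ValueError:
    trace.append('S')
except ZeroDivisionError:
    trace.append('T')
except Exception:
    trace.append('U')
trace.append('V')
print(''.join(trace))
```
TV

ZeroDivisionError matches before generic Exception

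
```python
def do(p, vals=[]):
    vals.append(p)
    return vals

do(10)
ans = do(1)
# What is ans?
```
[10, 1]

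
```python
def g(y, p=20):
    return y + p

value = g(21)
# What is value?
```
41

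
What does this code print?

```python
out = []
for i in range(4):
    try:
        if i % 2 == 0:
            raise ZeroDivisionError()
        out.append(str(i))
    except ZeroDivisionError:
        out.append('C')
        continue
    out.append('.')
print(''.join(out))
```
C1.C3.

continue in except skips rest of loop body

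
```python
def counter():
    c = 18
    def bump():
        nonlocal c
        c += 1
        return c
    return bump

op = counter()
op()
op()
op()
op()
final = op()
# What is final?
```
23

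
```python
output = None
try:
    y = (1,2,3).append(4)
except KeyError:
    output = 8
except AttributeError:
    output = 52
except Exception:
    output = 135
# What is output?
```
52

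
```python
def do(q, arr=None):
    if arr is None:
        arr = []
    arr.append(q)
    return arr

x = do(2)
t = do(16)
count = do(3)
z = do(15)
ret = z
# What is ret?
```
[15]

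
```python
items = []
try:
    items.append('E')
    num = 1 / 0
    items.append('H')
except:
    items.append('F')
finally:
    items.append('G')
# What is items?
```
['E', 'F', 'G']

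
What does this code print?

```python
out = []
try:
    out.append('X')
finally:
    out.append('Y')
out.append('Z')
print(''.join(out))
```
XYZ

try/finally without except, no exception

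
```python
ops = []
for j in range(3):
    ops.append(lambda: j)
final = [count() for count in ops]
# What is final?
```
[2, 2, 2]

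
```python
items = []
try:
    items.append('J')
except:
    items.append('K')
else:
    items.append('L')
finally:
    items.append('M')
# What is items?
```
['J', 'L', 'M']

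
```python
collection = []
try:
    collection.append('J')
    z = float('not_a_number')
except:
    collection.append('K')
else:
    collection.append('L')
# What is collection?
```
['J', 'K']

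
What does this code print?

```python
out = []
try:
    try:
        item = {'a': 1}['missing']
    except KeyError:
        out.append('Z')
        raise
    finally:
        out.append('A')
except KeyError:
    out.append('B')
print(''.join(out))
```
ZAB

finally runs before re-raised exception propagates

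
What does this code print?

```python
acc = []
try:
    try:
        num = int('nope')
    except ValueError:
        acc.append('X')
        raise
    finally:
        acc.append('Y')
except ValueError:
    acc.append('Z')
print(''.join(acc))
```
XYZ

finally runs before re-raised exception propagates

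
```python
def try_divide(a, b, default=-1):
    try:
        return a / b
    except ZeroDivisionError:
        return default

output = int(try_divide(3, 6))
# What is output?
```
0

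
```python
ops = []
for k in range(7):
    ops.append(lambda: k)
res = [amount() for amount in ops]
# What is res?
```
[6, 6, 6, 6, 6, 6, 6]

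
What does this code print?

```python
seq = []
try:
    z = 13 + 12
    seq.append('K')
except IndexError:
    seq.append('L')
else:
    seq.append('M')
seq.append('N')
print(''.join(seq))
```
KMN

else block runs when no exception occurs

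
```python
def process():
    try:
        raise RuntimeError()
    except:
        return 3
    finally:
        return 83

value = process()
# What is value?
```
83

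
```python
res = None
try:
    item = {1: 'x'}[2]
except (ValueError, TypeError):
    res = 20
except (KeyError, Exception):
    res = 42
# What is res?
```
42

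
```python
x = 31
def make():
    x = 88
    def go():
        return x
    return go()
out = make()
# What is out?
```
88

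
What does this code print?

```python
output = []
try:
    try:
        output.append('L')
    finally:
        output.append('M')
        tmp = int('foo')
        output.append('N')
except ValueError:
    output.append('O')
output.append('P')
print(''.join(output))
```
LMOP

Exception in inner finally caught by outer except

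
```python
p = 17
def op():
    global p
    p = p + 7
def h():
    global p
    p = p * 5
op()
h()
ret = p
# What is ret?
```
120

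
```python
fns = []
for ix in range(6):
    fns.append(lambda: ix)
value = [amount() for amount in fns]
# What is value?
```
[5, 5, 5, 5, 5, 5]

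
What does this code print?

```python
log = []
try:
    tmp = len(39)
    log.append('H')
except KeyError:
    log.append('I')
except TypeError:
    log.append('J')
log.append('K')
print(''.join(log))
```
JK

TypeError is caught by its specific handler, not KeyError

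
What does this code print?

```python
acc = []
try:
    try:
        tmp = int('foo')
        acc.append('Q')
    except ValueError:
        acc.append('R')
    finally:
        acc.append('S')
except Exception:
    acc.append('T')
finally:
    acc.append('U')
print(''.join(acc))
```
RSU

Both finally blocks run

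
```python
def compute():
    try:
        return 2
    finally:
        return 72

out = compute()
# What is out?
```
72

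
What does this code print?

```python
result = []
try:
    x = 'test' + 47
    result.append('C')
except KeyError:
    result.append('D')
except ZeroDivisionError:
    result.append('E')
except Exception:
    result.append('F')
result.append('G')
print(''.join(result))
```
FG

TypeError not specifically caught, falls to Exception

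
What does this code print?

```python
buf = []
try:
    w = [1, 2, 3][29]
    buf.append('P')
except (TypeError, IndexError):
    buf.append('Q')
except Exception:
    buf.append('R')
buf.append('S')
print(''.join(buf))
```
QS

IndexError matches tuple containing it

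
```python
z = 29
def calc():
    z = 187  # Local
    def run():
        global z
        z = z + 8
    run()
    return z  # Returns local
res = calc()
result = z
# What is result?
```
37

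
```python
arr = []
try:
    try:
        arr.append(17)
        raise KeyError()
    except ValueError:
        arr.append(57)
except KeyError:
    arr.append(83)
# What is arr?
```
[17, 83]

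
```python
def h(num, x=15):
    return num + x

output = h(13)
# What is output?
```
28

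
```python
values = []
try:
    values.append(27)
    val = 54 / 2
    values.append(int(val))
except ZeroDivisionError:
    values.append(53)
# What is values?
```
[27, 27]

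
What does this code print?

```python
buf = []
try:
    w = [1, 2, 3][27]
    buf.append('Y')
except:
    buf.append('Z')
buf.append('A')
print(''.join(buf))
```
ZA

Exception raised in try, caught by bare except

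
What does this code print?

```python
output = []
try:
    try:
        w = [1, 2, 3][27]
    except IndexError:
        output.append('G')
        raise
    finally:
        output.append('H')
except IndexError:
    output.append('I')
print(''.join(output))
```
GHI

finally runs before re-raised exception propagates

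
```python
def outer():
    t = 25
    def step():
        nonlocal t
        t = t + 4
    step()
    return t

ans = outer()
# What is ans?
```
29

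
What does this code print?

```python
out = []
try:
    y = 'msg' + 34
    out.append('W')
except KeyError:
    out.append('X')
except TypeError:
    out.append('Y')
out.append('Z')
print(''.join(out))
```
YZ

TypeError is caught by its specific handler, not KeyError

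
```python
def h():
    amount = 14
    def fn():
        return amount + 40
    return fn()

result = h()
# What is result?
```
54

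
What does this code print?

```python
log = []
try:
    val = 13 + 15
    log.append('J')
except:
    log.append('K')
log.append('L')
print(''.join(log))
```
JL

No exception, try block completes normally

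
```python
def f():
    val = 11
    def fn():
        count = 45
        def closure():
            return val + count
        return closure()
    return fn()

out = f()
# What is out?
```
56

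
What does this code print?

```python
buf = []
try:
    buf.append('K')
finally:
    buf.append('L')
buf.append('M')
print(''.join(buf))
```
KLM

try/finally without except, no exception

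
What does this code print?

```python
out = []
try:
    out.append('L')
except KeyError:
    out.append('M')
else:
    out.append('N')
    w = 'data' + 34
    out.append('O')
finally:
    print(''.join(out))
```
LN

Try succeeds, else appends 'N', TypeError in else is uncaught, finally prints before exception propagates ('O' never appended)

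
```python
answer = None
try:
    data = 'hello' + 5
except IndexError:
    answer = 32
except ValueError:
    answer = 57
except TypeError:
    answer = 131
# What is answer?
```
131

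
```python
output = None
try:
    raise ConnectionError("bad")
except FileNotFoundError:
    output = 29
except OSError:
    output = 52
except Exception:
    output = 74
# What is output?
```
52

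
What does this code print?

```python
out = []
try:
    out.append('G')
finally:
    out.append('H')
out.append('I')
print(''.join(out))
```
GHI

try/finally without except, no exception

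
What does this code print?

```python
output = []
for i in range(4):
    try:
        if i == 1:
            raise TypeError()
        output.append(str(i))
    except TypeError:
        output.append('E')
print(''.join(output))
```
0E23

Exception on i=1 caught, loop continues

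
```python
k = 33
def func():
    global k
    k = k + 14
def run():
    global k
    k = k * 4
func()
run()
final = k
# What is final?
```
188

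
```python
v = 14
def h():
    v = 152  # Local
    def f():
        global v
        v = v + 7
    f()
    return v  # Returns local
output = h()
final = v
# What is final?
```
21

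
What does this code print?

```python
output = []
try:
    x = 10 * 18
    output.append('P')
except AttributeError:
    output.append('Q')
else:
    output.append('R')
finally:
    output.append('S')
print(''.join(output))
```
PRS

else runs before finally when no exception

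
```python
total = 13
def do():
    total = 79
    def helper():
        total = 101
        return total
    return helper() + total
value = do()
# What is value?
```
180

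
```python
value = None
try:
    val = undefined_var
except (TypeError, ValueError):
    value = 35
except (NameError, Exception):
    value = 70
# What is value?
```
70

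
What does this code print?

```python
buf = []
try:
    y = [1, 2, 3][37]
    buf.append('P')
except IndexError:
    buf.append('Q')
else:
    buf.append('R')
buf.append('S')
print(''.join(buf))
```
QS

else block skipped when exception is caught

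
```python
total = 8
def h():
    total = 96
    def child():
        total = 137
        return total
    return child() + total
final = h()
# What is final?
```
233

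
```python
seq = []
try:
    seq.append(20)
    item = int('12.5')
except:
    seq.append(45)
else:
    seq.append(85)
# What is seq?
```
[20, 45]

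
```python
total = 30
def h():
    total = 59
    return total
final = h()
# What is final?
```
59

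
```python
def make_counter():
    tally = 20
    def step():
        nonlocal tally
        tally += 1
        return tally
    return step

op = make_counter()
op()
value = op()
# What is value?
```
22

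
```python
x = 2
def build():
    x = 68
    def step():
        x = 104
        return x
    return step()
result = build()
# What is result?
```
104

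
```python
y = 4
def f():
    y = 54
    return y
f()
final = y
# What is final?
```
4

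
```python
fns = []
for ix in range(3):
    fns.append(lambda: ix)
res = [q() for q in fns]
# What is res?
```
[2, 2, 2]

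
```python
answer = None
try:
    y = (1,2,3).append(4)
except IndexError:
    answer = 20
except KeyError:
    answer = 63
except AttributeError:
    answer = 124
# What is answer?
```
124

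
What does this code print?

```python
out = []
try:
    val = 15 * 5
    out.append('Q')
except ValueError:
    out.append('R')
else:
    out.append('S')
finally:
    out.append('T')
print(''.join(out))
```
QST

else runs before finally when no exception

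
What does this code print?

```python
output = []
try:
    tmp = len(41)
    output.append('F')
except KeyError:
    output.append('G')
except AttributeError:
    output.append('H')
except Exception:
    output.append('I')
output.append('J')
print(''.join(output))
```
IJ

TypeError not specifically caught, falls to Exception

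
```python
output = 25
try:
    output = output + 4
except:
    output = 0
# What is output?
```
29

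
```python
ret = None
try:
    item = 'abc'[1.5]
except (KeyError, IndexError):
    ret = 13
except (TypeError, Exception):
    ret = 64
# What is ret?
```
64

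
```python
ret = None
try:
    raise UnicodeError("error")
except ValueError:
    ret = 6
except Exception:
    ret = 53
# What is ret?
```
6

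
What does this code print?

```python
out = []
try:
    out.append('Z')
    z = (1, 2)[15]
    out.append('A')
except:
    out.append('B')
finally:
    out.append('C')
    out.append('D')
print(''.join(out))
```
ZBCD

Code before exception runs, then except, then all of finally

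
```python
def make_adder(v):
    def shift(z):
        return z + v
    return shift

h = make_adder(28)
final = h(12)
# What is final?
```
40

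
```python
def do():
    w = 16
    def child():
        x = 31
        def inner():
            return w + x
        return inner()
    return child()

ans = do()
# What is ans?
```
47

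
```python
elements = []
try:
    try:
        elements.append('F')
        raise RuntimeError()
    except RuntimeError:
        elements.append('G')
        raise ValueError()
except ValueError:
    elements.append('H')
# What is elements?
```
['F', 'G', 'H']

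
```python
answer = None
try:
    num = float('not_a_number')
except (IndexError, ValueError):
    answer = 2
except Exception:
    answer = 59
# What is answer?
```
2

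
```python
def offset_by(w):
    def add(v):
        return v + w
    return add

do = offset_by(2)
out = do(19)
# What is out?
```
21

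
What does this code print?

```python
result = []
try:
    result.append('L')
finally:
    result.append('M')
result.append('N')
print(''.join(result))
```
LMN

try/finally without except, no exception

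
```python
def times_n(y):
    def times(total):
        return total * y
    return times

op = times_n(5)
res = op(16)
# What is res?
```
80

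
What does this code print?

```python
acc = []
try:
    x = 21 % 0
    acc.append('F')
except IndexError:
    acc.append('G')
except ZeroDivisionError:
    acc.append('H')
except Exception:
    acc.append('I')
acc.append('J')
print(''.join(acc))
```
HJ

ZeroDivisionError matches before generic Exception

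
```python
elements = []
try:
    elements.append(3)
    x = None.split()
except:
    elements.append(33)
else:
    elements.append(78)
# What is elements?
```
[3, 33]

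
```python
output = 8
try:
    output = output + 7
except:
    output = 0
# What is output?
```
15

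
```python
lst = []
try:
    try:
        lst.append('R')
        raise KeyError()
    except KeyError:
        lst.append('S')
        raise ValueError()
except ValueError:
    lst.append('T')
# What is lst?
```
['R', 'S', 'T']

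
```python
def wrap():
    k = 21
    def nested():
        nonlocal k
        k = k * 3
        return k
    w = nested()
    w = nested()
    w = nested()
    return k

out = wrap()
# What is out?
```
567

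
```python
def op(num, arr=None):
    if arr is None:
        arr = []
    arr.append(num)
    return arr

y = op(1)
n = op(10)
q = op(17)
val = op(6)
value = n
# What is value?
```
[10]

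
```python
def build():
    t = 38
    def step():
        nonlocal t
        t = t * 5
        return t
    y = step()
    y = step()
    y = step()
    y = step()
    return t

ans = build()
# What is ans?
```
23750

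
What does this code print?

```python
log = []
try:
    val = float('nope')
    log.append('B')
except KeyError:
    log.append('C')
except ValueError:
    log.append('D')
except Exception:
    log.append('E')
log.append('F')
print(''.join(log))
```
DF

ValueError matches before generic Exception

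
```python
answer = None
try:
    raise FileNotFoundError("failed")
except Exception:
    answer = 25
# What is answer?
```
25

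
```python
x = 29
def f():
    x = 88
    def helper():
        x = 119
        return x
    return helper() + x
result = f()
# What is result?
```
207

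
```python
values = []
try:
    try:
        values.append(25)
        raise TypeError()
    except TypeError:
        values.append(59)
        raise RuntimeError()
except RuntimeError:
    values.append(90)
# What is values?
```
[25, 59, 90]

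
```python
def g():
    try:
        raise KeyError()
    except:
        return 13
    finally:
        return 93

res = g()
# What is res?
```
93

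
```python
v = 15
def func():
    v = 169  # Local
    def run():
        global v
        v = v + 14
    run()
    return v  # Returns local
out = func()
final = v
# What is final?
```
29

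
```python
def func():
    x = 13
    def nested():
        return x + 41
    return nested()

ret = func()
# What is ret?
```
54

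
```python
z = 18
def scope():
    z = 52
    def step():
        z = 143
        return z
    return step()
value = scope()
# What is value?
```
143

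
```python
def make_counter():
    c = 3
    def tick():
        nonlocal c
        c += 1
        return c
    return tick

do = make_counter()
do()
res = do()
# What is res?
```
5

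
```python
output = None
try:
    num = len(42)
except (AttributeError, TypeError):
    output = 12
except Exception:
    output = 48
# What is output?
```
12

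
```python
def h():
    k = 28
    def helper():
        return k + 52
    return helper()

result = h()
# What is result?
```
80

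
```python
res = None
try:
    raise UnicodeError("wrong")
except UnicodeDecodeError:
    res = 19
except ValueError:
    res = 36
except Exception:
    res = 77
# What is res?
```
36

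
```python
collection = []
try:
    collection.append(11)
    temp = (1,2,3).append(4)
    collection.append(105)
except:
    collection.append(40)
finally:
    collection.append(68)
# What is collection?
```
[11, 40, 68]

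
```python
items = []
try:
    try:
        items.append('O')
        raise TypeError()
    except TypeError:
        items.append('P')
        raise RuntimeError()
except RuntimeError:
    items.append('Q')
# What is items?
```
['O', 'P', 'Q']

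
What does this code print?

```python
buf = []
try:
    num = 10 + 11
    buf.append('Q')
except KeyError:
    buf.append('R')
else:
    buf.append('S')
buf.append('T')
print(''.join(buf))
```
QST

else block runs when no exception occurs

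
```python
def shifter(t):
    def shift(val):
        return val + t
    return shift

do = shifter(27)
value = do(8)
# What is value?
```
35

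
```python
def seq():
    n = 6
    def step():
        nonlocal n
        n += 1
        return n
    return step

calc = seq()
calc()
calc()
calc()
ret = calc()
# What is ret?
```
10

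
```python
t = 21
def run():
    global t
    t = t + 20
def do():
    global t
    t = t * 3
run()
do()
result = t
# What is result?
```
123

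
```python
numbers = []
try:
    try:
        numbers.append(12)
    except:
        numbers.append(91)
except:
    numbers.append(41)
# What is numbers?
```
[12]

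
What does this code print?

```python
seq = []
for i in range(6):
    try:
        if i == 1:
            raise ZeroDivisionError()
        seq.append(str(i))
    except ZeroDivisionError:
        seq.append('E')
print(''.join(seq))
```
0E2345

Exception on i=1 caught, loop continues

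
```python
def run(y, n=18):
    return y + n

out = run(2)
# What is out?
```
20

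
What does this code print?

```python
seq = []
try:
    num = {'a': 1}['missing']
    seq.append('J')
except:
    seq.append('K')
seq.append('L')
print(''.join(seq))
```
KL

Exception raised in try, caught by bare except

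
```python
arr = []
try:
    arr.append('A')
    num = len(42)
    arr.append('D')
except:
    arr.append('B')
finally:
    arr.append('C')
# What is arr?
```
['A', 'B', 'C']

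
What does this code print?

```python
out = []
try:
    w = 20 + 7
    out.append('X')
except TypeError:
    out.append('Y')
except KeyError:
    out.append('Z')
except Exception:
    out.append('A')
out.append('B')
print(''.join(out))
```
XB

No exception, try block completes normally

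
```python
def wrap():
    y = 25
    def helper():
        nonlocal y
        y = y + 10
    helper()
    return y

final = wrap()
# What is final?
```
35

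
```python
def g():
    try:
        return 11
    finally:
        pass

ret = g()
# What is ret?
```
11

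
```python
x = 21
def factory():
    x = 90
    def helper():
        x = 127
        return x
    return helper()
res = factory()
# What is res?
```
127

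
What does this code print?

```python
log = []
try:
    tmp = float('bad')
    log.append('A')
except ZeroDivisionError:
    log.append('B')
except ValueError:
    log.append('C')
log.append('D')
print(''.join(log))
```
CD

ValueError is caught by its specific handler, not ZeroDivisionError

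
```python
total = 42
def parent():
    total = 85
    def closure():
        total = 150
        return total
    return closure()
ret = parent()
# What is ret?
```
150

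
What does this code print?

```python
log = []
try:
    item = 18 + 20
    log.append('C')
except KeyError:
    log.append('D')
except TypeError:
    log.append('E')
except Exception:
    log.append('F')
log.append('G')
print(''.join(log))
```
CG

No exception, try block completes normally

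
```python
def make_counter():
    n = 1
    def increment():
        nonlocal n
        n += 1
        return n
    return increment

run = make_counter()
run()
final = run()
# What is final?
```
3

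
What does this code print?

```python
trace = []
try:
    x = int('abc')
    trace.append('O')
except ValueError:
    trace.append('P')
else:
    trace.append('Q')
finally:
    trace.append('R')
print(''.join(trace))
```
PR

Exception: except runs, else skipped, finally runs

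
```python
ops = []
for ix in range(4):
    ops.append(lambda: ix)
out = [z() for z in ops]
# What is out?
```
[3, 3, 3, 3]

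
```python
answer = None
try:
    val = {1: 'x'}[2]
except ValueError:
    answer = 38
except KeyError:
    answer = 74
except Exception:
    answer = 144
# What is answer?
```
74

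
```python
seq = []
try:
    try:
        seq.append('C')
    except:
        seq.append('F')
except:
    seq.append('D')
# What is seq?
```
['C']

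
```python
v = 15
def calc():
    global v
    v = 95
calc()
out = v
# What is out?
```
95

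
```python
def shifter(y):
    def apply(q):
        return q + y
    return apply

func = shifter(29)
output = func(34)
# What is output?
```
63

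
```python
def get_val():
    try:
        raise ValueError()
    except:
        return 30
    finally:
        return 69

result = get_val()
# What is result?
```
69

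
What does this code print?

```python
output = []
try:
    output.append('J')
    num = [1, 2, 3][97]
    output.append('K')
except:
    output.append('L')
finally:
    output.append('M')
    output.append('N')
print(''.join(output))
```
JLMN

Code before exception runs, then except, then all of finally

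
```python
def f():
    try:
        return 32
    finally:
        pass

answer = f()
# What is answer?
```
32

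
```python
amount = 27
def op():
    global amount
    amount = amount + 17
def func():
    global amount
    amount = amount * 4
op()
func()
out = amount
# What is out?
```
176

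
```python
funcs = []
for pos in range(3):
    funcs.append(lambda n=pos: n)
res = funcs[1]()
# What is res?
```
1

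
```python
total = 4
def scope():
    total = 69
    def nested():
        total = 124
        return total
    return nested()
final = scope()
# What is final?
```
124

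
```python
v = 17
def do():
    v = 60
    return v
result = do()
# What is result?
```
60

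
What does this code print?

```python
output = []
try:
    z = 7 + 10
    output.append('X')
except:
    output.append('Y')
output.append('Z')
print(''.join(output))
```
XZ

No exception, try block completes normally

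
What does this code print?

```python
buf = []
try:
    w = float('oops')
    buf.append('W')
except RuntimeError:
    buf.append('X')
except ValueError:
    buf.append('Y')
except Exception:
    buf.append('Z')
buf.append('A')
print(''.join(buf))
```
YA

ValueError matches before generic Exception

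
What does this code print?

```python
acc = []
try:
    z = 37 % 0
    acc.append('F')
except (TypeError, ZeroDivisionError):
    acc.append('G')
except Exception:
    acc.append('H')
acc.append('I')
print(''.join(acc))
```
GI

ZeroDivisionError matches tuple containing it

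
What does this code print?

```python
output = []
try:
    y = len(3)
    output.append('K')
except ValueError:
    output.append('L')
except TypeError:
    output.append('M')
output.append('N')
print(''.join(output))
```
MN

TypeError is caught by its specific handler, not ValueError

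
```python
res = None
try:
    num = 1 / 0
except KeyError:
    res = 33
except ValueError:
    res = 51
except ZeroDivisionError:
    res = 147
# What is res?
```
147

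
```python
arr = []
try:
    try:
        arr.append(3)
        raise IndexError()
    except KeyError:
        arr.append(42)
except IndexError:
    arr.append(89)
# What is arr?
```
[3, 89]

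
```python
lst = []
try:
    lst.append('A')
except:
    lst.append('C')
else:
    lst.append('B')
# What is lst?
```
['A', 'B']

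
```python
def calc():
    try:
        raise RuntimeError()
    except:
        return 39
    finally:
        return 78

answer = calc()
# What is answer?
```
78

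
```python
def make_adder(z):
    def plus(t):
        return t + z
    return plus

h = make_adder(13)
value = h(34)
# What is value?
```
47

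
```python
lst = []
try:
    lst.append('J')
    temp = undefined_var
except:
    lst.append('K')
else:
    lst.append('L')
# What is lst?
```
['J', 'K']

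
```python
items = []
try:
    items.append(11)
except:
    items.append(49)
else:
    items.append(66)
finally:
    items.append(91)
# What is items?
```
[11, 66, 91]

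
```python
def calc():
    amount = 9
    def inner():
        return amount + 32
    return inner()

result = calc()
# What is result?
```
41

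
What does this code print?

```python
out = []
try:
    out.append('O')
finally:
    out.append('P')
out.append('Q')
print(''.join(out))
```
OPQ

try/finally without except, no exception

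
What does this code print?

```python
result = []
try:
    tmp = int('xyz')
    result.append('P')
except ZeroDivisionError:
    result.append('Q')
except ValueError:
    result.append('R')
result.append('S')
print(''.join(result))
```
RS

ValueError is caught by its specific handler, not ZeroDivisionError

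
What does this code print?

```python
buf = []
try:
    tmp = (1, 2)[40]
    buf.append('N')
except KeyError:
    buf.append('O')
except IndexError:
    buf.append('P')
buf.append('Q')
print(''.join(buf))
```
PQ

IndexError is caught by its specific handler, not KeyError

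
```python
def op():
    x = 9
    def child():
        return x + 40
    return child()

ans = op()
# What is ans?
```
49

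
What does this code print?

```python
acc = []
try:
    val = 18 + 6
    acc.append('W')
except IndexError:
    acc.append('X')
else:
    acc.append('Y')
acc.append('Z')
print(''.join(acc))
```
WYZ

else block runs when no exception occurs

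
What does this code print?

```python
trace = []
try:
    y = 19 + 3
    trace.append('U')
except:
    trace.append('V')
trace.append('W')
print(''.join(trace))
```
UW

No exception, try block completes normally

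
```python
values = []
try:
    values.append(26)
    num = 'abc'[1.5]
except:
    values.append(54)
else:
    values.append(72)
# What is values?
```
[26, 54]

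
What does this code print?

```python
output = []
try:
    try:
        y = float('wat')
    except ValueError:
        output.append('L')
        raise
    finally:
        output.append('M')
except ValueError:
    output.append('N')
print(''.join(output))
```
LMN

finally runs before re-raised exception propagates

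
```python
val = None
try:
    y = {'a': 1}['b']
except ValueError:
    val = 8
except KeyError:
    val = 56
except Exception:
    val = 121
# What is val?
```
56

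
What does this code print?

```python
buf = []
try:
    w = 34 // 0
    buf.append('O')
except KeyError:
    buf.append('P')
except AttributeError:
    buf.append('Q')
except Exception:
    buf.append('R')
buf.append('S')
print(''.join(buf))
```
RS

ZeroDivisionError not specifically caught, falls to Exception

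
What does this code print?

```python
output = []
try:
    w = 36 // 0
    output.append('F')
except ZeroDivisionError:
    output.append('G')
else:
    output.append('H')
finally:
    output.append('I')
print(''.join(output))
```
GI

Exception: except runs, else skipped, finally runs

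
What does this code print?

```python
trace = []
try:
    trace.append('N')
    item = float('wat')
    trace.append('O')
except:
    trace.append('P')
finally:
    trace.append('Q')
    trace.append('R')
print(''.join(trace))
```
NPQR

Code before exception runs, then except, then all of finally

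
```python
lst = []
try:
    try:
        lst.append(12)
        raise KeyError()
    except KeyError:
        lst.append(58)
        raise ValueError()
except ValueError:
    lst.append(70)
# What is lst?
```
[12, 58, 70]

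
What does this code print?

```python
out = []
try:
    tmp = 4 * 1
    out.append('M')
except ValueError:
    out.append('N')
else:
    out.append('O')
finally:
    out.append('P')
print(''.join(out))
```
MOP

else runs before finally when no exception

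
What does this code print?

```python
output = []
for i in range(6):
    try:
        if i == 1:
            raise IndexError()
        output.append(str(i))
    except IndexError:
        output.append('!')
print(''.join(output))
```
0!2345

Exception on i=1 caught, loop continues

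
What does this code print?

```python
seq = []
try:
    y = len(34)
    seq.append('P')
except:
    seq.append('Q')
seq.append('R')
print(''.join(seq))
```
QR

Exception raised in try, caught by bare except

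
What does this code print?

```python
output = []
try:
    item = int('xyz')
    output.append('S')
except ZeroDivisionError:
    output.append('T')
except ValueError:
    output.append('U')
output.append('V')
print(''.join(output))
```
UV

ValueError is caught by its specific handler, not ZeroDivisionError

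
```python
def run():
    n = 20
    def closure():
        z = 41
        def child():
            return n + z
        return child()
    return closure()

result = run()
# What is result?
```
61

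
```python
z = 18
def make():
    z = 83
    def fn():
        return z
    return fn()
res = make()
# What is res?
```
83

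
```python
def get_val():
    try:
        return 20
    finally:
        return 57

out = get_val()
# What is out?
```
57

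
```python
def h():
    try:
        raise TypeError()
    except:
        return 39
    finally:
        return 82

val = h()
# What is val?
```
82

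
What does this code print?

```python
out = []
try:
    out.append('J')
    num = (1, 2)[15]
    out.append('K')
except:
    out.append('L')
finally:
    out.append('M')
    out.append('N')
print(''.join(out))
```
JLMN

Code before exception runs, then except, then all of finally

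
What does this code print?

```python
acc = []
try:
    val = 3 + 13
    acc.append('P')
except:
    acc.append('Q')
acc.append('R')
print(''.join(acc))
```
PR

No exception, try block completes normally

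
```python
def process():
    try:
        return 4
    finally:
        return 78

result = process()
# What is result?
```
78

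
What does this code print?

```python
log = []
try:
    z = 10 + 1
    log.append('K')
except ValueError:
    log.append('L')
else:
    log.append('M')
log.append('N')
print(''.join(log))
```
KMN

else block runs when no exception occurs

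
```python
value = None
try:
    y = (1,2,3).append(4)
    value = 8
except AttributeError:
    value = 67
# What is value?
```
67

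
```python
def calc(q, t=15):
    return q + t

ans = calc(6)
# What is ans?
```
21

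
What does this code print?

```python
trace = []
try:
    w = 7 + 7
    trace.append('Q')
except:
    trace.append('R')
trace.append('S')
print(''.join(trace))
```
QS

No exception, try block completes normally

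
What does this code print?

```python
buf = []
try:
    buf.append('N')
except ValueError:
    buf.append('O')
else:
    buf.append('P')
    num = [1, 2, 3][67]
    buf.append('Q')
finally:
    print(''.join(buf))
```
NP

Try succeeds, else appends 'P', IndexError in else is uncaught, finally prints before exception propagates ('Q' never appended)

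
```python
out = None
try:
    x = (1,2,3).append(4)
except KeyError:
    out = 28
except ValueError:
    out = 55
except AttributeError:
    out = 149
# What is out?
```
149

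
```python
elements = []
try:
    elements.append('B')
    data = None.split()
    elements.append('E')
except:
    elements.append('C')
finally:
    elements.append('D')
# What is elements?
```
['B', 'C', 'D']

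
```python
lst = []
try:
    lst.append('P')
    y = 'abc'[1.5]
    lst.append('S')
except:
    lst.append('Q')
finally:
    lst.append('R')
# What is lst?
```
['P', 'Q', 'R']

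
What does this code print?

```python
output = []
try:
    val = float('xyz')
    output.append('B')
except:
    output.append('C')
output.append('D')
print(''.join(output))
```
CD

Exception raised in try, caught by bare except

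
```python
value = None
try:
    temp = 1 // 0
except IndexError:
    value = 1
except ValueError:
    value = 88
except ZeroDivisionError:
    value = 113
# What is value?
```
113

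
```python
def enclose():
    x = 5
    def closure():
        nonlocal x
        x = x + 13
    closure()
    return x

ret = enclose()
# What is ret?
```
18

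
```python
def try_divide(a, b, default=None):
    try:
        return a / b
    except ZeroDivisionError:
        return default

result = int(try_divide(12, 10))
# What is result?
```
1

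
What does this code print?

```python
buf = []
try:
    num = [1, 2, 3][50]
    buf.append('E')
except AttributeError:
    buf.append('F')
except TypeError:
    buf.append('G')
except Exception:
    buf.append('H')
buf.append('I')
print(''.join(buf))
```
HI

IndexError not specifically caught, falls to Exception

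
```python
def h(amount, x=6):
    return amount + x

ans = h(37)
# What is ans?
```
43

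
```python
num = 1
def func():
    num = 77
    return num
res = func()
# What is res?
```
77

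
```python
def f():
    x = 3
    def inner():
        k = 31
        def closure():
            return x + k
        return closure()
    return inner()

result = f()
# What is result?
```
34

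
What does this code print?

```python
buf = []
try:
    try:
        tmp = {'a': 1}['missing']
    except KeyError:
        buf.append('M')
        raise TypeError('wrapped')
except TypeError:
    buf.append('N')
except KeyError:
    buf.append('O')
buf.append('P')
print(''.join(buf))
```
MNP

TypeError raised and caught, original KeyError not re-raised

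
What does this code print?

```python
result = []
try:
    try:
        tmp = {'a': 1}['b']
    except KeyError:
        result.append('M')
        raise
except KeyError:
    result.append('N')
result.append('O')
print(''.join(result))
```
MNO

raise without argument re-raises current exception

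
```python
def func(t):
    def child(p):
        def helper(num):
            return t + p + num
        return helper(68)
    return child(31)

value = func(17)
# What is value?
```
116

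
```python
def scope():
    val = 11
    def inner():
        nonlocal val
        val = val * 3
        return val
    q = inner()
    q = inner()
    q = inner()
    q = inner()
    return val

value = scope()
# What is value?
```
891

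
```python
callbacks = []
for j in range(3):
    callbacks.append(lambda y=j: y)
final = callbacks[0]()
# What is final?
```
0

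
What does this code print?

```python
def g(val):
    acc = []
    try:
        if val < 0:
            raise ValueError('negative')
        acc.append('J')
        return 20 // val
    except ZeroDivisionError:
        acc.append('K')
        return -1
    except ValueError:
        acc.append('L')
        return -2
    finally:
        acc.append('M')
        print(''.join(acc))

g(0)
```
JKM

val=0 causes ZeroDivisionError, caught, finally prints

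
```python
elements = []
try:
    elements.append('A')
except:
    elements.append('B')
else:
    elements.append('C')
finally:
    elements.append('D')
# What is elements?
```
['A', 'C', 'D']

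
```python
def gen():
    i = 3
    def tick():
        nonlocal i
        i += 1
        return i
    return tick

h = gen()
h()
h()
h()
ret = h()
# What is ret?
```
7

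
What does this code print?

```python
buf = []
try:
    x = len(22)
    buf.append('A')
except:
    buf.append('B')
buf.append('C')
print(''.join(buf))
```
BC

Exception raised in try, caught by bare except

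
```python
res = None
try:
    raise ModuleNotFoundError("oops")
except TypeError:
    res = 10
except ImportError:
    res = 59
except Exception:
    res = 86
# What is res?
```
59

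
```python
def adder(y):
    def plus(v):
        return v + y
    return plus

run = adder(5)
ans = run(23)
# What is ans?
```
28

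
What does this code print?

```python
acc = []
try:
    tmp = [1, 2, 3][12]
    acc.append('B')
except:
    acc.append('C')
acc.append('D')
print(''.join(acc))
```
CD

Exception raised in try, caught by bare except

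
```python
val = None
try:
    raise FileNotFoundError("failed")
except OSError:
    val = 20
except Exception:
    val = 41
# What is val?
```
20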